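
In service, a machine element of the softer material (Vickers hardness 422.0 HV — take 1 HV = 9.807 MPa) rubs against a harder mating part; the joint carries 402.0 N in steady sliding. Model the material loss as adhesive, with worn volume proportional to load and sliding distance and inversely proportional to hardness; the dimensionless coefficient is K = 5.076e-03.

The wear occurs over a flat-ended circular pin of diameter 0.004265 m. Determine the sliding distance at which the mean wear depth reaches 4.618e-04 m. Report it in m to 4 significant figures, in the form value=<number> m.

Intermediates are displayed rounded, and all arithmetic keeps full precision, and one final rounding: 4 significant digits.
Convert: Hardness H = 422.0 HV × 9.807 MPa/HV = 4139 MPa = 4.139e+09 Pa.
Convert: Contact area A = π·d²/4 = π·(0.004265 m)²/4 = 1.429e-05 m².
SI base units throughout: W = 402.0 N, H = 4.139e+09 Pa, K = 5.076e-03.
Limit volume V_lim = h_lim·A = 4.618e-04 · 1.429e-05 = 6.598e-09 m³.
Thus life L = V_lim·H/(K·W) = 6.598e-09 · 4.139e+09 / (5.076e-03 · 402.0) = 13.38 m.

value=13.38 m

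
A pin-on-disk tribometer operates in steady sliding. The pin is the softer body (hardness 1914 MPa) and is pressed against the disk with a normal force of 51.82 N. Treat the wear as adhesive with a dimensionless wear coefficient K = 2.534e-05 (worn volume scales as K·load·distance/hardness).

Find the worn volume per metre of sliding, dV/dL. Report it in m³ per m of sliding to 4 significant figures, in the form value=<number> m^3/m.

value=6.861e-13 m^3/m

Quoted intermediates are rounded — the computation maintains full float precision — a single final rounding, at four significant figures.
Convert: Hardness H = 1914 MPa = 1.914e+09 Pa.
SI base units throughout: W = 51.82 N, H = 1.914e+09 Pa, K = 2.534e-05.
Sliding wear rate dV/dL = K·W/H, so: 2.534e-05 · 51.82 / 1.914e+09 = 6.861e-13 m³/m.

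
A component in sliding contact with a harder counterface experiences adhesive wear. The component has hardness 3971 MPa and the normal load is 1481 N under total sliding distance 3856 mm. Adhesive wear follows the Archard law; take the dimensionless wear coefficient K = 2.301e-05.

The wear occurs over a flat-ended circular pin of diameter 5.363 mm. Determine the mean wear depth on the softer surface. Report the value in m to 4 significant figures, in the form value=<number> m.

The algebra holds exact precision — intermediates appear rounded, and a lone final rounding: 4 significant digits.
Convert: Total distance L = 3856 mm = 3.856 m.
Convert: Hardness H = 3971 MPa = 3.971e+09 Pa.
Convert: Pin diameter d = 5.363 mm = 0.005363 m. Contact area A = π·d²/4 = π·(0.005363 m)²/4 = 2.259e-05 m².
Restated in SI base units: W = 1481 N, H = 3.971e+09 Pa, K = 2.301e-05.
By Archard's law, V = K·W·L/H = 2.301e-05 · 1481 · 3.856 / 3.971e+09 = 3.309e-11 m³.
Depth of wear h = V/A = 3.309e-11 / 2.259e-05 = 1.465e-06 m.

value=1.465e-06 m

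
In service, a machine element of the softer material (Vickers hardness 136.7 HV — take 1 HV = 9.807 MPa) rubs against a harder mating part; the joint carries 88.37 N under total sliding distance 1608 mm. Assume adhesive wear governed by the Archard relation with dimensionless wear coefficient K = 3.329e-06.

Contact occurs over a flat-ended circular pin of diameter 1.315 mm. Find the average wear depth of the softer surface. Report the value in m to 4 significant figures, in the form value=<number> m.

Every step carries full float precision. Intermediate values are printed rounded. Rounded just once, at four significant figures.
Convert: The distance L = 1608 mm = 1.608 m.
Convert: Hardness H = 136.7 HV × 9.807 MPa/HV = 1341 MPa = 1.341e+09 Pa.
Convert: Pin diameter d = 1.315 mm = 0.001315 m. Contact area A = π·d²/4 = π·(0.001315 m)²/4 = 1.358e-06 m².
In SI base units, W = 88.37 N, H = 1.341e+09 Pa, K = 3.329e-06.
Volume removed: V = K·W·L/H = 3.329e-06 · 88.37 · 1.608 / 1.341e+09 = 3.529e-13 m³.
Average depth h = V/A = 3.529e-13 / 1.358e-06 = 2.598e-07 m.

value=2.598e-07 m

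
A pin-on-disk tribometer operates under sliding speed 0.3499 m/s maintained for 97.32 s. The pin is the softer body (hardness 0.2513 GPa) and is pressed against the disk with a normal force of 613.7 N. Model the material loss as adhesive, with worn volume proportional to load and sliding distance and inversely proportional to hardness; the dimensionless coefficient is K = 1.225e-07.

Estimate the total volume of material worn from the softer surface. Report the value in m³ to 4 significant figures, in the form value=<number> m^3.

All arithmetic runs at full float precision; intermediates are printed rounded, and one last rounding to four significant digits.
Sliding distance L = v·t = 0.3499 m/s × 97.32 s = 34.05 m.
Hardness H = 0.2513 GPa = 2.513e+08 Pa.
As SI base values: W = 613.7 N, H = 2.513e+08 Pa, K = 1.225e-07.
Volume removed: V = K·W·L/H = 1.225e-07 · 613.7 · 34.05 / 2.513e+08 = 1.019e-11 m³.

value=1.019e-11 m^3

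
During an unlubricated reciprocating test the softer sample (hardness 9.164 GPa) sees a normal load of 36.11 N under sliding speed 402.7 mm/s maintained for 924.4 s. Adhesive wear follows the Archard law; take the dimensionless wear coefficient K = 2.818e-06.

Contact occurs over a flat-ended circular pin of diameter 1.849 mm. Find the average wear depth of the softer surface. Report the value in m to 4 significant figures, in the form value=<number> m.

value=1.539e-06 m

Quoted intermediates are rounded; each operation carries exact precision, and a lone final rounding to four significant figures.
Convert: Sliding speed v = 402.7 mm/s = 0.4027 m/s. Path length L = v·t = 0.4027 m/s × 924.4 s = 372.3 m.
Convert: Hardness H = 9.164 GPa = 9.164e+09 Pa.
Convert: Pin diameter d = 1.849 mm = 0.001849 m. Contact area A = π·d²/4 = π·(0.001849 m)²/4 = 2.685e-06 m².
Restated in SI base units: W = 36.11 N, H = 9.164e+09 Pa, K = 2.818e-06.
Volume removed: V = K·W·L/H = 2.818e-06 · 36.11 · 372.3 / 9.164e+09 = 4.134e-12 m³.
Wear depth h = V/A = 4.134e-12 / 2.685e-06 = 1.539e-06 m.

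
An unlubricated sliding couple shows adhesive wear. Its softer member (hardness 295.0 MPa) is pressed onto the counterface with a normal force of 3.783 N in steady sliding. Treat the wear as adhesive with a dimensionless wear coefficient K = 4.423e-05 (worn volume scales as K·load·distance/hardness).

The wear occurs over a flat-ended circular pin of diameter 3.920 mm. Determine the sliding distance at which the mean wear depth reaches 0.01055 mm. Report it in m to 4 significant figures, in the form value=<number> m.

value=224.5 m

Intermediates are printed rounded. All arithmetic keeps full precision. Rounded once at the end: 4 significant figures.
Convert: Hardness H = 295.0 MPa = 2.950e+08 Pa.
Convert: Pin diameter d = 3.920 mm = 0.003920 m. Contact area A = π·d²/4 = π·(0.003920 m)²/4 = 1.207e-05 m².
Convert: Depth limit h_lim = 0.01055 mm = 1.055e-05 m.
Collected in SI base units: W = 3.783 N, H = 2.950e+08 Pa, K = 4.423e-05.
Allowed volume V_lim = h_lim·A = 1.055e-05 · 1.207e-05 = 1.273e-10 m³.
So the life L = V_lim·H/(K·W) = 1.273e-10 · 2.950e+08 / (4.423e-05 · 3.783) = 224.5 m.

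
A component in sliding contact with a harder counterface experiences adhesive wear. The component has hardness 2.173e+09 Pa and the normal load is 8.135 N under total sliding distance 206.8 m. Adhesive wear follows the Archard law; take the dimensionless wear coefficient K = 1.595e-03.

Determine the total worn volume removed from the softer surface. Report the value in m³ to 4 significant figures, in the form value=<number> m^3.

value=1.235e-09 m^3

The algebra maintains exact precision — intermediates are shown rounded. Rounded just once to 4 significant figures.
As SI base values: W = 8.135 N, H = 2.173e+09 Pa, K = 1.595e-03.
Apply Archard: V = K·W·L/H = 1.595e-03 · 8.135 · 206.8 / 2.173e+09 = 1.235e-09 m³.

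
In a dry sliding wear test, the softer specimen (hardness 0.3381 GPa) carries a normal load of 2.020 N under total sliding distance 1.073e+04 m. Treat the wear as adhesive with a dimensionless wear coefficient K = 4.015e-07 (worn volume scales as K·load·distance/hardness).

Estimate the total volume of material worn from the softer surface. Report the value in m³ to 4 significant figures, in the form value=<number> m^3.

value=2.574e-11 m^3

Every step carries full precision; shown intermediates are rounded — rounded just once, at 4 significant figures.
Hardness H = 0.3381 GPa = 3.381e+08 Pa.
Working in SI base units: W = 2.020 N, H = 3.381e+08 Pa, K = 4.015e-07.
Apply Archard: V = K·W·L/H = 4.015e-07 · 2.020 · 1.073e+04 / 3.381e+08 = 2.574e-11 m³.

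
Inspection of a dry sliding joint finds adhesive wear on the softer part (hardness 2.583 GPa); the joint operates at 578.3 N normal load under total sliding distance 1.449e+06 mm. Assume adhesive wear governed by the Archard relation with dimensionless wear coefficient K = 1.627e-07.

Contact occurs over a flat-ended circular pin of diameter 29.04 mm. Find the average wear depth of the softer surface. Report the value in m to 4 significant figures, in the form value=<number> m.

The computation keeps exact precision. Intermediate values appear rounded. Rounded once at the end: four significant digits.
Distance L = 1.449e+06 mm = 1449 m.
Hardness H = 2.583 GPa = 2.583e+09 Pa.
Pin diameter d = 29.04 mm = 0.02904 m. Contact area A = π·d²/4 = π·(0.02904 m)²/4 = 6.623e-04 m².
In SI base units, W = 578.3 N, H = 2.583e+09 Pa, K = 1.627e-07.
Wear volume V = K·W·L/H = 1.627e-07 · 578.3 · 1449 / 2.583e+09 = 5.278e-11 m³.
Average depth h = V/A = 5.278e-11 / 6.623e-04 = 7.969e-08 m.

value=7.969e-08 m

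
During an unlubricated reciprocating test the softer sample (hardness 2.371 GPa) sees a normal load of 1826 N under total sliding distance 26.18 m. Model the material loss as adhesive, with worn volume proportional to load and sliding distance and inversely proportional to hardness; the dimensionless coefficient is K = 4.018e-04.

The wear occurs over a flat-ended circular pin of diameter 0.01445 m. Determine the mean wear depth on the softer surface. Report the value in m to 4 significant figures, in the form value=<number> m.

value=4.940e-05 m

Quoted intermediates are rounded, and the algebra runs at full precision. Rounded just once: 4 significant digits.
Convert: Hardness H = 2.371 GPa = 2.371e+09 Pa.
Convert: Contact area A = π·d²/4 = π·(0.01445 m)²/4 = 1.640e-04 m².
Expressed in SI base units: W = 1826 N, H = 2.371e+09 Pa, K = 4.018e-04.
Wear volume V = K·W·L/H = 4.018e-04 · 1826 · 26.18 / 2.371e+09 = 8.101e-09 m³.
Depth of wear h = V/A = 8.101e-09 / 1.640e-04 = 4.940e-05 m.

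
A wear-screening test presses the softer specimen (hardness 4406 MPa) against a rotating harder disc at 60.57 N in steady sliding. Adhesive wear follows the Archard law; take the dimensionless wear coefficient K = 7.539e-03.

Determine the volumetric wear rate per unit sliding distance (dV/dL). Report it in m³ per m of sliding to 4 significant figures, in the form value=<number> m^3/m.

Intermediates appear rounded, and all working math holds exact precision — one last rounding, at four significant figures.
Convert: Hardness H = 4406 MPa = 4.406e+09 Pa.
In SI base units: W = 60.57 N, H = 4.406e+09 Pa, K = 7.539e-03.
Volumetric rate dV/dL = K·W/H — distance-free: 7.539e-03 · 60.57 / 4.406e+09 = 1.036e-10 m³/m.

value=1.036e-10 m^3/m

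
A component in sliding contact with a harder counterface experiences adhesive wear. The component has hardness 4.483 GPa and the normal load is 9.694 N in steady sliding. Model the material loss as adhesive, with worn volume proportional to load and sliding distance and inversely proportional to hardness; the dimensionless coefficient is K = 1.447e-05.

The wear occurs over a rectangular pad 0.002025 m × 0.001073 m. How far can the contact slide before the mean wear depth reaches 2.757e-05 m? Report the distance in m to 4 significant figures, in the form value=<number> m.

value=1915 m

The intermediates are displayed rounded. Every step runs at exact precision. Rounded just once: four significant digits.
Convert: Hardness H = 4.483 GPa = 4.483e+09 Pa.
Convert: Contact area A = 0.002025 m × 0.001073 m = 2.173e-06 m².
As SI base values: W = 9.694 N, H = 4.483e+09 Pa, K = 1.447e-05.
Volume at the limit: V_lim = h_lim·A = 2.757e-05 · 2.173e-06 = 5.990e-11 m³.
Sliding life L = V_lim·H/(K·W) = 5.990e-11 · 4.483e+09 / (1.447e-05 · 9.694) = 1915 m.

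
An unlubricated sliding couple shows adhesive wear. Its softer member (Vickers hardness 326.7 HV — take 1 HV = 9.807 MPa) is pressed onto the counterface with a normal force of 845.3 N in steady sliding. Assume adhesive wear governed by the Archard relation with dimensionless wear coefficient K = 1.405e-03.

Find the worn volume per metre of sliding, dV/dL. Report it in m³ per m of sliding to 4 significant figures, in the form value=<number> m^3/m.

Intermediate values appear rounded. Each operation keeps exact precision — a single final rounding, at 4 significant digits.
Convert: Hardness H = 326.7 HV × 9.807 MPa/HV = 3204 MPa = 3.204e+09 Pa.
Working in SI base units: W = 845.3 N, H = 3.204e+09 Pa, K = 1.405e-03.
The wear rate dV/dL = K·W/H — distance-free: 1.405e-03 · 845.3 / 3.204e+09 = 3.707e-10 m³/m.

value=3.707e-10 m^3/m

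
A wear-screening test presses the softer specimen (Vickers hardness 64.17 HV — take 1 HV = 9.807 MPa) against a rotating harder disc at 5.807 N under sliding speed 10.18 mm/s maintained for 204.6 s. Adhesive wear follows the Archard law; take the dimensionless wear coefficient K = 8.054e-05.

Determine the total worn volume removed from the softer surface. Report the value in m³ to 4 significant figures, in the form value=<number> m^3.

All arithmetic keeps exact precision. Printed values are rounded. Rounded once at the end: 4 significant figures.
Sliding speed v = 10.18 mm/s = 0.01018 m/s. Distance L = v·t = 0.01018 m/s × 204.6 s = 2.083 m.
Hardness H = 64.17 HV × 9.807 MPa/HV = 629.3 MPa = 6.293e+08 Pa.
As SI base values: W = 5.807 N, H = 6.293e+08 Pa, K = 8.054e-05.
Worn volume V = K·W·L/H = 8.054e-05 · 5.807 · 2.083 / 6.293e+08 = 1.548e-12 m³.

value=1.548e-12 m^3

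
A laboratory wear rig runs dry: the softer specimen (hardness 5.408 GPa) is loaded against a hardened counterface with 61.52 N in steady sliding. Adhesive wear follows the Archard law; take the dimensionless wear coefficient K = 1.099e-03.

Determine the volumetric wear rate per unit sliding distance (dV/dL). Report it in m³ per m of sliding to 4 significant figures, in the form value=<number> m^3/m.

The computation holds full precision. The intermediates appear rounded — rounded once at the end to four significant digits.
Hardness H = 5.408 GPa = 5.408e+09 Pa.
Restated in SI base units: W = 61.52 N, H = 5.408e+09 Pa, K = 1.099e-03.
Volumetric rate dV/dL = K·W/H — distance-free: 1.099e-03 · 61.52 / 5.408e+09 = 1.250e-11 m³/m.

value=1.250e-11 m^3/m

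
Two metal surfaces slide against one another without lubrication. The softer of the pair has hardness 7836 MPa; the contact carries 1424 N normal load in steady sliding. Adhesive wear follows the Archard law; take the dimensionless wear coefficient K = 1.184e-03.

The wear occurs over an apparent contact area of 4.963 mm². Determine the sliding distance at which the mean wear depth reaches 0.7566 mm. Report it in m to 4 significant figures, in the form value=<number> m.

All working math runs at full precision, and quoted intermediates are rounded — a lone final rounding to four significant figures.
Convert: Hardness H = 7836 MPa = 7.836e+09 Pa.
Convert: Contact area A = 4.963 mm² = 4.963e-06 m².
Convert: Depth limit h_lim = 0.7566 mm = 7.566e-04 m.
SI base units throughout: W = 1424 N, H = 7.836e+09 Pa, K = 1.184e-03.
Allowed volume V_lim = h_lim·A = 7.566e-04 · 4.963e-06 = 3.755e-09 m³.
Thus life L = V_lim·H/(K·W) = 3.755e-09 · 7.836e+09 / (1.184e-03 · 1424) = 17.45 m.

value=17.45 m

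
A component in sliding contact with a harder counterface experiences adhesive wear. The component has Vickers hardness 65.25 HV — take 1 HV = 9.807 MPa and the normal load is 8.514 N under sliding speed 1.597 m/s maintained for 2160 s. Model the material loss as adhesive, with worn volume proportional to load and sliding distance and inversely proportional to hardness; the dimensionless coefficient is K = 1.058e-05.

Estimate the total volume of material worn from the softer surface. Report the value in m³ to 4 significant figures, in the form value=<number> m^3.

Every step runs at full float precision, and the intermediates appear rounded; one last rounding: 4 significant figures.
Sliding distance L = v·t = 1.597 m/s × 2160 s = 3450 m.
Hardness H = 65.25 HV × 9.807 MPa/HV = 639.9 MPa = 6.399e+08 Pa.
In SI base units: W = 8.514 N, H = 6.399e+08 Pa, K = 1.058e-05.
Wear volume V = K·W·L/H = 1.058e-05 · 8.514 · 3450 / 6.399e+08 = 4.856e-10 m³.

value=4.856e-10 m^3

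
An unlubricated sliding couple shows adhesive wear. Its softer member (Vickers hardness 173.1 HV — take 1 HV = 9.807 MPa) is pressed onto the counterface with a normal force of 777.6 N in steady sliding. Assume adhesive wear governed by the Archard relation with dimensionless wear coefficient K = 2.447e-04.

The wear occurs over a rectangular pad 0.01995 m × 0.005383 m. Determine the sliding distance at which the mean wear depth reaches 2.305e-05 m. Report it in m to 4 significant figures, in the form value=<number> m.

value=22.08 m

Displayed values are rounded — the algebra holds full precision; a lone final rounding: four significant figures.
Convert: Hardness H = 173.1 HV × 9.807 MPa/HV = 1698 MPa = 1.698e+09 Pa.
Convert: Contact area A = 0.01995 m × 0.005383 m = 1.074e-04 m².
As SI base values: W = 777.6 N, H = 1.698e+09 Pa, K = 2.447e-04.
Allowed volume V_lim = h_lim·A = 2.305e-05 · 1.074e-04 = 2.475e-09 m³.
Thus life L = V_lim·H/(K·W) = 2.475e-09 · 1.698e+09 / (2.447e-04 · 777.6) = 22.08 m.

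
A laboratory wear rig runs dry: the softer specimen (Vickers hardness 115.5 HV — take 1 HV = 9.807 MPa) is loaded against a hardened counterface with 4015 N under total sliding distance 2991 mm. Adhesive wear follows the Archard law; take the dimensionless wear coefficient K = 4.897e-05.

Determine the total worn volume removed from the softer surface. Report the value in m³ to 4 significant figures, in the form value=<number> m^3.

The algebra holds full float precision — the intermediates are shown rounded; a lone final rounding: four significant digits.
Convert: Distance covered L = 2991 mm = 2.991 m.
Convert: Hardness H = 115.5 HV × 9.807 MPa/HV = 1133 MPa = 1.133e+09 Pa.
Working in SI base units: W = 4015 N, H = 1.133e+09 Pa, K = 4.897e-05.
Apply Archard: V = K·W·L/H = 4.897e-05 · 4015 · 2.991 / 1.133e+09 = 5.192e-10 m³.

value=5.192e-10 m^3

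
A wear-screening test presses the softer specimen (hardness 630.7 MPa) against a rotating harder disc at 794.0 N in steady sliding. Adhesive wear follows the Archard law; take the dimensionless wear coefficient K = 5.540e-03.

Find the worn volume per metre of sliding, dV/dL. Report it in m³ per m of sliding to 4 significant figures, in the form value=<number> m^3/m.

Intermediate values are shown rounded — all working math carries full precision; rounded once at the end: four significant digits.
Hardness H = 630.7 MPa = 6.307e+08 Pa.
Collected in SI base units: W = 794.0 N, H = 6.307e+08 Pa, K = 5.540e-03.
Volumetric rate dV/dL = K·W/H (no L dependence): 5.540e-03 · 794.0 / 6.307e+08 = 6.974e-09 m³/m.

value=6.974e-09 m^3/m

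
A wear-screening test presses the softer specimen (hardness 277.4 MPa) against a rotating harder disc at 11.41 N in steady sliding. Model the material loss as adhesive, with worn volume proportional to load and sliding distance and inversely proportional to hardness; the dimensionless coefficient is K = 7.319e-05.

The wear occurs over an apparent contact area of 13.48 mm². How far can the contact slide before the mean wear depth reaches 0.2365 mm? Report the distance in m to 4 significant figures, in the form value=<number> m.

value=1059 m

Printed values are rounded; the computation runs at full float precision; rounded once at the end: four significant figures.
Hardness H = 277.4 MPa = 2.774e+08 Pa.
Contact area A = 13.48 mm² = 1.348e-05 m².
Depth limit h_lim = 0.2365 mm = 2.365e-04 m.
Restated in SI base units: W = 11.41 N, H = 2.774e+08 Pa, K = 7.319e-05.
Wearable volume V_lim = h_lim·A = 2.365e-04 · 1.348e-05 = 3.188e-09 m³.
Thus life L = V_lim·H/(K·W) = 3.188e-09 · 2.774e+08 / (7.319e-05 · 11.41) = 1059 m.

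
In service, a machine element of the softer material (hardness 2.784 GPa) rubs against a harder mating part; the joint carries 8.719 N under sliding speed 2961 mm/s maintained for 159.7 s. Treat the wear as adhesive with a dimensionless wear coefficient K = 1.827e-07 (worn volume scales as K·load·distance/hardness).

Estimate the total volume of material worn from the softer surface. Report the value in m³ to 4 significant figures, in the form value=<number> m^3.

value=2.706e-13 m^3

All arithmetic holds full precision — intermediates appear rounded. Rounded once at the end, at 4 significant digits.
Sliding speed v = 2961 mm/s = 2.961 m/s. Distance covered L = v·t = 2.961 m/s × 159.7 s = 472.9 m.
Hardness H = 2.784 GPa = 2.784e+09 Pa.
In SI base units, W = 8.719 N, H = 2.784e+09 Pa, K = 1.827e-07.
Apply Archard: V = K·W·L/H = 1.827e-07 · 8.719 · 472.9 / 2.784e+09 = 2.706e-13 m³.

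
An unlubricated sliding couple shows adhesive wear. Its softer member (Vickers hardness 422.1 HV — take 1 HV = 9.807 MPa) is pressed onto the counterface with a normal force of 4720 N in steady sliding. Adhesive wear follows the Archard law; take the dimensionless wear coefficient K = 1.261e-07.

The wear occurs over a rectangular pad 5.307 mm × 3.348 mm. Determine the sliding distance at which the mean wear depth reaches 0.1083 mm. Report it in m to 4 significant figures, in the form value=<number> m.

All arithmetic carries full precision; the intermediates are displayed rounded. Rounded once at the end to 4 significant digits.
Convert: Hardness H = 422.1 HV × 9.807 MPa/HV = 4140 MPa = 4.140e+09 Pa.
Convert: Pad sides 5.307 mm × 3.348 mm = 0.005307 m × 0.003348 m. Contact area A = 0.005307 m × 0.003348 m = 1.777e-05 m².
Convert: Depth limit h_lim = 0.1083 mm = 1.083e-04 m.
SI base units throughout: W = 4720 N, H = 4.140e+09 Pa, K = 1.261e-07.
Permissible volume V_lim = h_lim·A = 1.083e-04 · 1.777e-05 = 1.924e-09 m³.
Sliding life L = V_lim·H/(K·W) = 1.924e-09 · 4.140e+09 / (1.261e-07 · 4720) = 1.338e+04 m.

value=1.338e+04 m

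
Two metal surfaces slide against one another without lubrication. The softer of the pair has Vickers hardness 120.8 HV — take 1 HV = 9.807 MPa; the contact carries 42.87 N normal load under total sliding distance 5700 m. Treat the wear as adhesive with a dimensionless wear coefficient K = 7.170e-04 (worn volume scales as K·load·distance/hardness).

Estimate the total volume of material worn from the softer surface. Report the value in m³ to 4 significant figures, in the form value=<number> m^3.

value=1.479e-07 m^3

Each operation keeps full precision; the intermediates are shown rounded, and rounded once at the end to 4 significant figures.
Hardness H = 120.8 HV × 9.807 MPa/HV = 1185 MPa = 1.185e+09 Pa.
As SI base values: W = 42.87 N, H = 1.185e+09 Pa, K = 7.170e-04.
By Archard's law, V = K·W·L/H = 7.170e-04 · 42.87 · 5700 / 1.185e+09 = 1.479e-07 m³.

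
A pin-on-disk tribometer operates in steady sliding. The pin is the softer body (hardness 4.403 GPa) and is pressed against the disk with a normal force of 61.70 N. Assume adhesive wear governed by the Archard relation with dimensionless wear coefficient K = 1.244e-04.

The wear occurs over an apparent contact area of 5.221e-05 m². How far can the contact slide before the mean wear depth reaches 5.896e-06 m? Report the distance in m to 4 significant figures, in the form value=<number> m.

All working math carries full float precision. Intermediate values are displayed rounded. Rounded just once to 4 significant figures.
Convert: Hardness H = 4.403 GPa = 4.403e+09 Pa.
In SI base units: W = 61.70 N, H = 4.403e+09 Pa, K = 1.244e-04.
Limit volume V_lim = h_lim·A = 5.896e-06 · 5.221e-05 = 3.078e-10 m³.
Inverting, life L = V_lim·H/(K·W) = 3.078e-10 · 4.403e+09 / (1.244e-04 · 61.70) = 176.6 m.

value=176.6 m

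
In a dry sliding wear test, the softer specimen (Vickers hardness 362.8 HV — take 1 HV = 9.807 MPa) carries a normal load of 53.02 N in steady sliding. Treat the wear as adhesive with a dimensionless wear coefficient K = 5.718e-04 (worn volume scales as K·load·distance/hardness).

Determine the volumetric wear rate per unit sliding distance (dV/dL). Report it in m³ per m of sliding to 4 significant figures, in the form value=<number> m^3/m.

value=8.521e-12 m^3/m

Intermediates are displayed rounded — the computation runs at full float precision; rounded once at the end: 4 significant digits.
Convert: Hardness H = 362.8 HV × 9.807 MPa/HV = 3558 MPa = 3.558e+09 Pa.
As SI base values: W = 53.02 N, H = 3.558e+09 Pa, K = 5.718e-04.
Sliding wear rate dV/dL = K·W/H, per unit distance: 5.718e-04 · 53.02 / 3.558e+09 = 8.521e-12 m³/m.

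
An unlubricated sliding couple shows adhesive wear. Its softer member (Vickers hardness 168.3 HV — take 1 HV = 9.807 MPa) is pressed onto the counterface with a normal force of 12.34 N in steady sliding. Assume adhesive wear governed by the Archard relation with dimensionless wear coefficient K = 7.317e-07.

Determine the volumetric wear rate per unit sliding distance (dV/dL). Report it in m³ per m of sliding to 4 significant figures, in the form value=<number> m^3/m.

The computation keeps full float precision — intermediates are displayed rounded; one last rounding to 4 significant digits.
Convert: Hardness H = 168.3 HV × 9.807 MPa/HV = 1651 MPa = 1.651e+09 Pa.
In SI base units, W = 12.34 N, H = 1.651e+09 Pa, K = 7.317e-07.
Sliding wear rate dV/dL = K·W/H, per unit distance: 7.317e-07 · 12.34 / 1.651e+09 = 5.471e-15 m³/m.

value=5.471e-15 m^3/m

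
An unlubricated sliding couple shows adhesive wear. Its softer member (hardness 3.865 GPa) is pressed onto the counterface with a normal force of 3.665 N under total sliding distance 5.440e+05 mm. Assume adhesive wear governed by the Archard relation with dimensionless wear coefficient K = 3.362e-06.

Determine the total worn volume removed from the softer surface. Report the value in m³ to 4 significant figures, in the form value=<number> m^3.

Every step holds exact precision — intermediates are printed rounded; a lone final rounding to 4 significant digits.
Total distance L = 5.440e+05 mm = 544.0 m.
Hardness H = 3.865 GPa = 3.865e+09 Pa.
Working in SI base units: W = 3.665 N, H = 3.865e+09 Pa, K = 3.362e-06.
The Archard volume V = K·W·L/H = 3.362e-06 · 3.665 · 544.0 / 3.865e+09 = 1.734e-12 m³.

value=1.734e-12 m^3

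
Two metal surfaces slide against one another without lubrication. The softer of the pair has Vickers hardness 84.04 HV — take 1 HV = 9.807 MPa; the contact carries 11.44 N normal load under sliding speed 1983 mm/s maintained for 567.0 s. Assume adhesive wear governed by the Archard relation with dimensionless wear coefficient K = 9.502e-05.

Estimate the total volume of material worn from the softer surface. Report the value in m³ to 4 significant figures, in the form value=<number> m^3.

value=1.483e-09 m^3

Intermediate values are printed rounded — the algebra keeps full precision, and one final rounding to 4 significant digits.
Convert: Sliding speed v = 1983 mm/s = 1.983 m/s. Total distance L = v·t = 1.983 m/s × 567.0 s = 1124 m.
Convert: Hardness H = 84.04 HV × 9.807 MPa/HV = 824.2 MPa = 8.242e+08 Pa.
Restated in SI base units: W = 11.44 N, H = 8.242e+08 Pa, K = 9.502e-05.
Worn volume V = K·W·L/H = 9.502e-05 · 11.44 · 1124 / 8.242e+08 = 1.483e-09 m³.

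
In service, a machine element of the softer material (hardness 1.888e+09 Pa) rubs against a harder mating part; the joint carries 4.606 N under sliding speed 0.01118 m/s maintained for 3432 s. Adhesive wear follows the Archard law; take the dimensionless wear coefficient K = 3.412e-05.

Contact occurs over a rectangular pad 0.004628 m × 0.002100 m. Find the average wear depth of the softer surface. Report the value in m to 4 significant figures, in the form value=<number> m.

All arithmetic carries exact precision — the intermediates are displayed rounded — one last rounding, at 4 significant digits.
Convert: Total distance L = v·t = 0.01118 m/s × 3432 s = 38.37 m.
Convert: Contact area A = 0.004628 m × 0.002100 m = 9.719e-06 m².
As SI base values: W = 4.606 N, H = 1.888e+09 Pa, K = 3.412e-05.
Wear volume V = K·W·L/H = 3.412e-05 · 4.606 · 38.37 / 1.888e+09 = 3.194e-12 m³.
Wear depth h = V/A = 3.194e-12 / 9.719e-06 = 3.286e-07 m.

value=3.286e-07 m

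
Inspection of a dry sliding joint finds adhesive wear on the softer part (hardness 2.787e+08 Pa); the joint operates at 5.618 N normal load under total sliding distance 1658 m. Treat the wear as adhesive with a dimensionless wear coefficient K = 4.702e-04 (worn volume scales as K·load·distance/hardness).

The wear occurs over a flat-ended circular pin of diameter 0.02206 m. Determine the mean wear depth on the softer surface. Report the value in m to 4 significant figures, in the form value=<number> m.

Every step runs at exact precision — displayed values are rounded, and a lone final rounding to 4 significant digits.
Contact area A = π·d²/4 = π·(0.02206 m)²/4 = 3.822e-04 m².
Restated in SI base units: W = 5.618 N, H = 2.787e+08 Pa, K = 4.702e-04.
The Archard volume V = K·W·L/H = 4.702e-04 · 5.618 · 1658 / 2.787e+08 = 1.571e-08 m³.
Average depth h = V/A = 1.571e-08 / 3.822e-04 = 4.112e-05 m.

value=4.112e-05 m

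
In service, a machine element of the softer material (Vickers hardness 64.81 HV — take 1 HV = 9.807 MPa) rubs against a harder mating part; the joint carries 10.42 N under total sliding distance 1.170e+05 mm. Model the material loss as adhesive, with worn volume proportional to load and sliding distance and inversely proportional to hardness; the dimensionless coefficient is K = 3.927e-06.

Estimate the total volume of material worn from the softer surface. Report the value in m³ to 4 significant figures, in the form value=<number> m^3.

value=7.532e-12 m^3

Every step maintains full float precision. Intermediates are printed rounded; rounded once at the end: four significant digits.
Convert: Sliding distance L = 1.170e+05 mm = 117.0 m.
Convert: Hardness H = 64.81 HV × 9.807 MPa/HV = 635.6 MPa = 6.356e+08 Pa.
Expressed in SI base units: W = 10.42 N, H = 6.356e+08 Pa, K = 3.927e-06.
The Archard volume V = K·W·L/H = 3.927e-06 · 10.42 · 117.0 / 6.356e+08 = 7.532e-12 m³.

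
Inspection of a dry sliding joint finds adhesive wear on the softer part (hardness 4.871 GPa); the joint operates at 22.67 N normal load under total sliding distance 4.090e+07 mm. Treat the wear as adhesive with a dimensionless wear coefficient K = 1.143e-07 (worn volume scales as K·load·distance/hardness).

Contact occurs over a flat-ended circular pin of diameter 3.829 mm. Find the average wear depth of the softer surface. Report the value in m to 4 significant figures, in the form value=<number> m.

Every step holds exact precision, and intermediates are printed rounded; a single final rounding: 4 significant figures.
Path length L = 4.090e+07 mm = 4.090e+04 m.
Hardness H = 4.871 GPa = 4.871e+09 Pa.
Pin diameter d = 3.829 mm = 0.003829 m. Contact area A = π·d²/4 = π·(0.003829 m)²/4 = 1.151e-05 m².
In SI base units: W = 22.67 N, H = 4.871e+09 Pa, K = 1.143e-07.
Archard volume V = K·W·L/H = 1.143e-07 · 22.67 · 4.090e+04 / 4.871e+09 = 2.176e-11 m³.
Mean depth h = V/A = 2.176e-11 / 1.151e-05 = 1.889e-06 m.

value=1.889e-06 m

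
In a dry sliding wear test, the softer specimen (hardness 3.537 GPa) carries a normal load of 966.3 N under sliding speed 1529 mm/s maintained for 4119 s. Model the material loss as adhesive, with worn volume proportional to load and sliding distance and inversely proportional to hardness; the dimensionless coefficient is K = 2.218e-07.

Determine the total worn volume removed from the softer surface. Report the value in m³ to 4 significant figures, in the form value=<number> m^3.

value=3.816e-10 m^3

The algebra maintains full float precision; the intermediates appear rounded — a lone final rounding: four significant digits.
Convert: Sliding speed v = 1529 mm/s = 1.529 m/s. Distance L = v·t = 1.529 m/s × 4119 s = 6298 m.
Convert: Hardness H = 3.537 GPa = 3.537e+09 Pa.
In SI base units: W = 966.3 N, H = 3.537e+09 Pa, K = 2.218e-07.
Archard relation: V = K·W·L/H = 2.218e-07 · 966.3 · 6298 / 3.537e+09 = 3.816e-10 m³.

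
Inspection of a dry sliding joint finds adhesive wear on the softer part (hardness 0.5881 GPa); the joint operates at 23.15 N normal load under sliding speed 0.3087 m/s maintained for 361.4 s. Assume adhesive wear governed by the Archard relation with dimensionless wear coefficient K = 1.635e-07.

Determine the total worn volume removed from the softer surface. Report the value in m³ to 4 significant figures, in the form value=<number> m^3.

value=7.180e-13 m^3

Intermediate values are displayed rounded. The algebra holds full precision, and one final rounding, at 4 significant digits.
Convert: Sliding distance L = v·t = 0.3087 m/s × 361.4 s = 111.6 m.
Convert: Hardness H = 0.5881 GPa = 5.881e+08 Pa.
Working in SI base units: W = 23.15 N, H = 5.881e+08 Pa, K = 1.635e-07.
Worn volume V = K·W·L/H = 1.635e-07 · 23.15 · 111.6 / 5.881e+08 = 7.180e-13 m³.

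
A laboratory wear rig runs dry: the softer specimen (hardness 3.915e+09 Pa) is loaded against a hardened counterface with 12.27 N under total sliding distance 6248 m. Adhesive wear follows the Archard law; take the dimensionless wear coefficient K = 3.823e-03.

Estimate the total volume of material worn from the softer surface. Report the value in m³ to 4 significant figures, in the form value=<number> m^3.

Printed values are rounded; all arithmetic carries full float precision; a single final rounding to 4 significant figures.
Expressed in SI base units: W = 12.27 N, H = 3.915e+09 Pa, K = 3.823e-03.
Volume removed: V = K·W·L/H = 3.823e-03 · 12.27 · 6248 / 3.915e+09 = 7.486e-08 m³.

value=7.486e-08 m^3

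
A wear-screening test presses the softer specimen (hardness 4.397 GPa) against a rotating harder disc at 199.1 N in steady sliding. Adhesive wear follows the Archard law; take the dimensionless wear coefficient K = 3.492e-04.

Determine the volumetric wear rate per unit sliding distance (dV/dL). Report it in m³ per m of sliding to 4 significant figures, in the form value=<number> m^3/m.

value=1.581e-11 m^3/m

Intermediate values are printed rounded; the algebra runs at full precision, and rounded just once: 4 significant figures.
Hardness H = 4.397 GPa = 4.397e+09 Pa.
In SI base units: W = 199.1 N, H = 4.397e+09 Pa, K = 3.492e-04.
The wear rate dV/dL = K·W/H, so: 3.492e-04 · 199.1 / 4.397e+09 = 1.581e-11 m³/m.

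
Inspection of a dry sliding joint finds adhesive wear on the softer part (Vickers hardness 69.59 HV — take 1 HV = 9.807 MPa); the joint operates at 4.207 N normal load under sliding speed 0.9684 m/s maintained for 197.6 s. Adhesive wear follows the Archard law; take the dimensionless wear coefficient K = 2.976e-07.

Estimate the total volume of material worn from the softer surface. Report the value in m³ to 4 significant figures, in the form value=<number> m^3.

value=3.510e-13 m^3

Intermediates are shown rounded — every step runs at exact precision; rounded once at the end to 4 significant digits.
The distance L = v·t = 0.9684 m/s × 197.6 s = 191.4 m.
Hardness H = 69.59 HV × 9.807 MPa/HV = 682.5 MPa = 6.825e+08 Pa.
Working in SI base units: W = 4.207 N, H = 6.825e+08 Pa, K = 2.976e-07.
Volume removed: V = K·W·L/H = 2.976e-07 · 4.207 · 191.4 / 6.825e+08 = 3.510e-13 m³.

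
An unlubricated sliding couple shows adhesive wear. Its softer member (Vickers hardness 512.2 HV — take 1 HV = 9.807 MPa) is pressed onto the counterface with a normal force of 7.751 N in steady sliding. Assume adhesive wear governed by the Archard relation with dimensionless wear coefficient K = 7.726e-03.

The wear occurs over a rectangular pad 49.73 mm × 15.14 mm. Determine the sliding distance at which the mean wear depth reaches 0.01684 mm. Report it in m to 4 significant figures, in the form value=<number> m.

The algebra keeps full precision, and the intermediates are shown rounded; one final rounding: 4 significant digits.
Convert: Hardness H = 512.2 HV × 9.807 MPa/HV = 5023 MPa = 5.023e+09 Pa.
Convert: Pad sides 49.73 mm × 15.14 mm = 0.04973 m × 0.01514 m. Contact area A = 0.04973 m × 0.01514 m = 7.529e-04 m².
Convert: Depth limit h_lim = 0.01684 mm = 1.684e-05 m.
As SI base values: W = 7.751 N, H = 5.023e+09 Pa, K = 7.726e-03.
Wearable volume V_lim = h_lim·A = 1.684e-05 · 7.529e-04 = 1.268e-08 m³.
Sliding life L = V_lim·H/(K·W) = 1.268e-08 · 5.023e+09 / (7.726e-03 · 7.751) = 1064 m.

value=1064 m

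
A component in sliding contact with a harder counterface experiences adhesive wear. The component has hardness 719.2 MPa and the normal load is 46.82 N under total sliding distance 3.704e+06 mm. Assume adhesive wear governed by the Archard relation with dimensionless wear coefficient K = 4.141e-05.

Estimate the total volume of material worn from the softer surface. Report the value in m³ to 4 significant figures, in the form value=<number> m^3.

Intermediate values are shown rounded, and the algebra keeps full float precision. Rounded once at the end, at 4 significant figures.
Distance L = 3.704e+06 mm = 3704 m.
Hardness H = 719.2 MPa = 7.192e+08 Pa.
In SI base units, W = 46.82 N, H = 7.192e+08 Pa, K = 4.141e-05.
Worn volume V = K·W·L/H = 4.141e-05 · 46.82 · 3704 / 7.192e+08 = 9.985e-09 m³.

value=9.985e-09 m^3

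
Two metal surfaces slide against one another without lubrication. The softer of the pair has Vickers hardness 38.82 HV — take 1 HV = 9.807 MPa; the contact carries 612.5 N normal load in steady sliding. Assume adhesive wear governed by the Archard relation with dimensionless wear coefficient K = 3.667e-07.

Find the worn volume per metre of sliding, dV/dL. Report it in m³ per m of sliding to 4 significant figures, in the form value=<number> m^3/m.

Shown intermediates are rounded — all working math runs at full precision, and rounded just once to four significant digits.
Convert: Hardness H = 38.82 HV × 9.807 MPa/HV = 380.7 MPa = 3.807e+08 Pa.
In SI base units: W = 612.5 N, H = 3.807e+08 Pa, K = 3.667e-07.
The wear rate dV/dL = K·W/H (independent of L): 3.667e-07 · 612.5 / 3.807e+08 = 5.900e-13 m³/m.

value=5.900e-13 m^3/m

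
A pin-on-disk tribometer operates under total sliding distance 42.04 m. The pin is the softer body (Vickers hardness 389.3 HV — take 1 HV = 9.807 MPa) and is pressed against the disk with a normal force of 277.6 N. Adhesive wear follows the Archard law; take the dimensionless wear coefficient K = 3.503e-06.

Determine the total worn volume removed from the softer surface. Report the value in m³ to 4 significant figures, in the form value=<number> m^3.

Every step keeps full precision. Intermediate values are displayed rounded; rounded once at the end to 4 significant digits.
Hardness H = 389.3 HV × 9.807 MPa/HV = 3818 MPa = 3.818e+09 Pa.
Restated in SI base units: W = 277.6 N, H = 3.818e+09 Pa, K = 3.503e-06.
Archard relation: V = K·W·L/H = 3.503e-06 · 277.6 · 42.04 / 3.818e+09 = 1.071e-11 m³.

value=1.071e-11 m^3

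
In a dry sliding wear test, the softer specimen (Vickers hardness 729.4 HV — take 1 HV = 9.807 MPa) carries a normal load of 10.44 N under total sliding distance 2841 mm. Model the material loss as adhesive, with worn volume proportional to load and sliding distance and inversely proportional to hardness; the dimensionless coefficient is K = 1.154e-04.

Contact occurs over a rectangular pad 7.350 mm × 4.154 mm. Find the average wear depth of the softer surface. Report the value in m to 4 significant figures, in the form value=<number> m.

value=1.567e-08 m

Displayed values are rounded; every step keeps exact precision, and a single final rounding to four significant digits.
Convert: The distance L = 2841 mm = 2.841 m.
Convert: Hardness H = 729.4 HV × 9.807 MPa/HV = 7153 MPa = 7.153e+09 Pa.
Convert: Pad sides 7.350 mm × 4.154 mm = 0.007350 m × 0.004154 m. Contact area A = 0.007350 m × 0.004154 m = 3.053e-05 m².
In SI base units: W = 10.44 N, H = 7.153e+09 Pa, K = 1.154e-04.
The Archard volume V = K·W·L/H = 1.154e-04 · 10.44 · 2.841 / 7.153e+09 = 4.785e-13 m³.
Wear depth h = V/A = 4.785e-13 / 3.053e-05 = 1.567e-08 m.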